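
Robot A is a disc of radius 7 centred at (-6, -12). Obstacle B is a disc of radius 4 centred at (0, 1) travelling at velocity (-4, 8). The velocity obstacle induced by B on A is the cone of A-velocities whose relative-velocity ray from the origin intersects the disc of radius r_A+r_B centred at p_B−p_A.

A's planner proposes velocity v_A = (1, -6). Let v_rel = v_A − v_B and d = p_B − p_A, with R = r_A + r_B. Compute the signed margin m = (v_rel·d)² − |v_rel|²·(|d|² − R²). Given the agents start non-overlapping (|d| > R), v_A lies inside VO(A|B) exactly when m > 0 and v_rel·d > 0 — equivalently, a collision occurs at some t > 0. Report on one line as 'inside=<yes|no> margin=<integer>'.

d = (6, 13),  |d|² = 205;  R = 7+4 = 11,  c = 205−11² = 84
v_rel = (5, -14),  |v_rel|² = 221;  v_rel·d = (5)·(6) + (-14)·(13) = -152
221·t² + 304·t + 84 = 0  ⇒  m = (-152)² − 221·84 = 4540
m = 4540 > 0,  v_rel·d = -152 < 0  ⇒  outside

inside=no margin=4540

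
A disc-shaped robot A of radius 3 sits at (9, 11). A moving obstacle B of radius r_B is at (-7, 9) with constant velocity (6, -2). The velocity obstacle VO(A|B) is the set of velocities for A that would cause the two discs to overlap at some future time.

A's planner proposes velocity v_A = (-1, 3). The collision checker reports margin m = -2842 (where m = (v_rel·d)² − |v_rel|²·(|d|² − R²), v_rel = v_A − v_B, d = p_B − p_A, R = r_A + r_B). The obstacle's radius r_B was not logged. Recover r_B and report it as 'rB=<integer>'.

m = -2842
d = (-16, -2);  v_rel = (-7, 5),  |v_rel|² = 74
v_rel×d = (-7)·(-2) − (5)·(-16) = 94
since m = R²·74 − 94²:  R² = (8836 + -2842) / 74 = 81
R = √81 = 9  ⇒  r_B = 9 − 3 = 6

rB=6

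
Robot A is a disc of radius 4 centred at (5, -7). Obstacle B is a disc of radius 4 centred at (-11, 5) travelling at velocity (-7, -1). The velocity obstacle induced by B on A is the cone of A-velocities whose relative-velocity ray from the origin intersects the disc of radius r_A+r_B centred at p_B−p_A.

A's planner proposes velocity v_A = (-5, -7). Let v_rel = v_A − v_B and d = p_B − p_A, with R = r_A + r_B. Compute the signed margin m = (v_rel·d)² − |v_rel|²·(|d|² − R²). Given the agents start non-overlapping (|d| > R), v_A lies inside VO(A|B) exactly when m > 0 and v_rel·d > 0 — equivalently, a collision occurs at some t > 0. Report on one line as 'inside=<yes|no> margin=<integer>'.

d = (-16, 12),  |d|² = 400;  R = 4+4 = 8,  c = 400−8² = 336
v_rel = (2, -6),  |v_rel|² = 40;  v_rel·d = (2)·(-16) + (-6)·(12) = -104
40·t² + 208·t + 336 = 0  ⇒  m = (-104)² − 40·336 = -2624
m = -2624 < 0,  v_rel·d = -104 < 0  ⇒  outside

inside=no margin=-2624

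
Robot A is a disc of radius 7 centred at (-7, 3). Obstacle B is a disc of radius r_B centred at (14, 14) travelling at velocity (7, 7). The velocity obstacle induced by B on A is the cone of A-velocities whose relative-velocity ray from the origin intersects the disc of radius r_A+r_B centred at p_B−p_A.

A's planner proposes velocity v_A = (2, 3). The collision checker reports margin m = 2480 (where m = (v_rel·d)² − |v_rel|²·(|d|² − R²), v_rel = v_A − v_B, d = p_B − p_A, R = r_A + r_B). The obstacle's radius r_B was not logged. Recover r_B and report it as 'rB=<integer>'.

m = 2480
d = (21, 11);  v_rel = (-5, -4),  |v_rel|² = 41
v_rel×d = (-5)·(11) − (-4)·(21) = 29
since m = R²·41 − 29²:  R² = (841 + 2480) / 41 = 81
R = √81 = 9  ⇒  r_B = 9 − 7 = 2

rB=2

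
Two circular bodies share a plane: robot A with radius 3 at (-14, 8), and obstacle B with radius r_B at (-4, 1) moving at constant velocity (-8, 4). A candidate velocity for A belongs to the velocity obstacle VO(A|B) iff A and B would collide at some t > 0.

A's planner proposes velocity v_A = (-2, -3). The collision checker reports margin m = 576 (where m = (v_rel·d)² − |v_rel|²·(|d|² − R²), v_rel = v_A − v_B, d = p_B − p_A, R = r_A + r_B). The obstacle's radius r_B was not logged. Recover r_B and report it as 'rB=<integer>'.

m = 576
d = (10, -7);  v_rel = (6, -7),  |v_rel|² = 85
v_rel×d = (6)·(-7) − (-7)·(10) = 28
since m = R²·85 − 28²:  R² = (784 + 576) / 85 = 16
R = √16 = 4  ⇒  r_B = 4 − 3 = 1

rB=1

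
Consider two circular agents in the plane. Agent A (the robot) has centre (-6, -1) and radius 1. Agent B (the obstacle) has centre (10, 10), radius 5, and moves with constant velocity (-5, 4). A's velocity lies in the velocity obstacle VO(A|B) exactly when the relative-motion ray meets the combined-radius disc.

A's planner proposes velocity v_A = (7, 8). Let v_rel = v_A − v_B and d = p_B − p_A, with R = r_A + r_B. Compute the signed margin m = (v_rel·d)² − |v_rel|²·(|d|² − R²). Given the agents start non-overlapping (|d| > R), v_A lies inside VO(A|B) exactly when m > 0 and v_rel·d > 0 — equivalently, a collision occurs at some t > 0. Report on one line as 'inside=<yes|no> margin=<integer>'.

d = (16, 11),  |d|² = 377;  R = 1+5 = 6,  c = 377−6² = 341
v_rel = (12, 4),  |v_rel|² = 160;  v_rel·d = (12)·(16) + (4)·(11) = 236
160·t² − 472·t + 341 = 0  ⇒  m = 236² − 160·341 = 1136
m = 1136 > 0,  v_rel·d = 236 > 0  ⇒  inside

inside=yes margin=1136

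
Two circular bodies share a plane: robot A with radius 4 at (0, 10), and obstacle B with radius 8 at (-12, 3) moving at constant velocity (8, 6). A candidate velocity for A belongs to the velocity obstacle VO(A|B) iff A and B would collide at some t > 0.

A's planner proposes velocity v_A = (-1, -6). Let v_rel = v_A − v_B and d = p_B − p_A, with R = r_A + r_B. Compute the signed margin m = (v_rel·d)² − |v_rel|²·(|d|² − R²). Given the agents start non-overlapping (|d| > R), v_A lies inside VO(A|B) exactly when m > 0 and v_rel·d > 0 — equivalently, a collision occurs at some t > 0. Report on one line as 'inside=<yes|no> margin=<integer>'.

d = (-12, -7),  |d|² = 193;  R = 4+8 = 12,  c = 193−12² = 49
v_rel = (-9, -12),  |v_rel|² = 225;  v_rel·d = (-9)·(-12) + (-12)·(-7) = 192
225·t² − 384·t + 49 = 0  ⇒  m = 192² − 225·49 = 25839
m = 25839 > 0,  v_rel·d = 192 > 0  ⇒  inside

inside=yes margin=25839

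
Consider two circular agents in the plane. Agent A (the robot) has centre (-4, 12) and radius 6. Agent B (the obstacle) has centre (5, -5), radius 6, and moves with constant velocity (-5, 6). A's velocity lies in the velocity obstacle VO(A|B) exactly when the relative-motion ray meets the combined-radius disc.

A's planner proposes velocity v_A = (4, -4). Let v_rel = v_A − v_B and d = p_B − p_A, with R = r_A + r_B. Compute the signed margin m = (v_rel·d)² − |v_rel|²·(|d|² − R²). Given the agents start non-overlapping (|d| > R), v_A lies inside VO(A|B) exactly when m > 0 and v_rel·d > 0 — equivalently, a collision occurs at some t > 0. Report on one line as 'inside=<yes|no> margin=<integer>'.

d = (9, -17),  |d|² = 370;  R = 6+6 = 12,  c = 370−12² = 226
v_rel = (9, -10),  |v_rel|² = 181;  v_rel·d = (9)·(9) + (-10)·(-17) = 251
181·t² − 502·t + 226 = 0  ⇒  m = 251² − 181·226 = 22095
m = 22095 > 0,  v_rel·d = 251 > 0  ⇒  inside

inside=yes margin=22095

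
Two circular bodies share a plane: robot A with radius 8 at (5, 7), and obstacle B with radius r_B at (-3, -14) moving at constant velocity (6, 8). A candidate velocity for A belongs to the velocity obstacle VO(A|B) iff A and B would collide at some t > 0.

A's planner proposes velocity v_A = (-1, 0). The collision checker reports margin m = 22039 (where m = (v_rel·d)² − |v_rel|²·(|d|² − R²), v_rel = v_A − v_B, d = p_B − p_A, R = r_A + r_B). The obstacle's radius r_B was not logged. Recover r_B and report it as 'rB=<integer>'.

m = 22039
d = (-8, -21);  v_rel = (-7, -8),  |v_rel|² = 113
v_rel×d = (-7)·(-21) − (-8)·(-8) = 83
since m = R²·113 − 83²:  R² = (6889 + 22039) / 113 = 256
R = √256 = 16  ⇒  r_B = 16 − 8 = 8

rB=8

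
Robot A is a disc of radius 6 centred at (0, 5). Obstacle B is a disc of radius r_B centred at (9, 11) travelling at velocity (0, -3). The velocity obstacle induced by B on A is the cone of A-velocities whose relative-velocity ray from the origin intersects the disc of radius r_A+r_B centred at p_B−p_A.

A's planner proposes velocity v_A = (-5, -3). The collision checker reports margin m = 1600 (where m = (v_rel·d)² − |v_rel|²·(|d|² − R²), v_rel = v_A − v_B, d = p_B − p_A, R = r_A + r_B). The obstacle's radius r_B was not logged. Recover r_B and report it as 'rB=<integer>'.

m = 1600
d = (9, 6);  v_rel = (-5, 0),  |v_rel|² = 25
v_rel×d = (-5)·(6) − (0)·(9) = -30
since m = R²·25 − (-30)²:  R² = (900 + 1600) / 25 = 100
R = √100 = 10  ⇒  r_B = 10 − 6 = 4

rB=4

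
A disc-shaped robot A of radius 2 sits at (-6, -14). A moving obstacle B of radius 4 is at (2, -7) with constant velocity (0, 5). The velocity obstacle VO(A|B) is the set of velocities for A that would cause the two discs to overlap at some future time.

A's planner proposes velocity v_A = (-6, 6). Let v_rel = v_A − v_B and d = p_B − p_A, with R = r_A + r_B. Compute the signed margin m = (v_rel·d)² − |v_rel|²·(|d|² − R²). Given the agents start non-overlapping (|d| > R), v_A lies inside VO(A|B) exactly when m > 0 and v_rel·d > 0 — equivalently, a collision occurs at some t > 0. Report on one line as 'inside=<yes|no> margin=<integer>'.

d = (8, 7),  |d|² = 113;  R = 2+4 = 6,  c = 113−6² = 77
v_rel = (-6, 1),  |v_rel|² = 37;  v_rel·d = (-6)·(8) + (1)·(7) = -41
37·t² + 82·t + 77 = 0  ⇒  m = (-41)² − 37·77 = -1168
m = -1168 < 0,  v_rel·d = -41 < 0  ⇒  outside

inside=no margin=-1168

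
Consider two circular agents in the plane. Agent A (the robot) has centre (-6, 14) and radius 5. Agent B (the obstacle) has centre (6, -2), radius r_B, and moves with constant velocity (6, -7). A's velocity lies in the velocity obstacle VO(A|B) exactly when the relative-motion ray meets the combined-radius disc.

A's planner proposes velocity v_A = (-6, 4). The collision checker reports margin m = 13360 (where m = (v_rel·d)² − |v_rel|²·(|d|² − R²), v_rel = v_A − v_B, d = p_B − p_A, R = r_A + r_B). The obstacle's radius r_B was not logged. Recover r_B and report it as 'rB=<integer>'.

m = 13360
d = (12, -16);  v_rel = (-12, 11),  |v_rel|² = 265
v_rel×d = (-12)·(-16) − (11)·(12) = 60
since m = R²·265 − 60²:  R² = (3600 + 13360) / 265 = 64
R = √64 = 8  ⇒  r_B = 8 − 5 = 3

rB=3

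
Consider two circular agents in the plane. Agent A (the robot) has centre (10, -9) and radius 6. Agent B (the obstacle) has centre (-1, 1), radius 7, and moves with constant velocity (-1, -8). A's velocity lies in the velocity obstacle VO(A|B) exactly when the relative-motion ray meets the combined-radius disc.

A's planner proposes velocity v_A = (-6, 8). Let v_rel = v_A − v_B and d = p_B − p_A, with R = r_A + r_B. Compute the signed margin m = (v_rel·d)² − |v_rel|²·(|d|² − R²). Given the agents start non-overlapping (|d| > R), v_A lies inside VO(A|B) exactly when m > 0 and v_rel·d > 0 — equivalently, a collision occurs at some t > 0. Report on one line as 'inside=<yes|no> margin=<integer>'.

d = (-11, 10),  |d|² = 221;  R = 6+7 = 13,  c = 221−13² = 52
v_rel = (-5, 16),  |v_rel|² = 281;  v_rel·d = (-5)·(-11) + (16)·(10) = 215
281·t² − 430·t + 52 = 0  ⇒  m = 215² − 281·52 = 31613
m = 31613 > 0,  v_rel·d = 215 > 0  ⇒  inside

inside=yes margin=31613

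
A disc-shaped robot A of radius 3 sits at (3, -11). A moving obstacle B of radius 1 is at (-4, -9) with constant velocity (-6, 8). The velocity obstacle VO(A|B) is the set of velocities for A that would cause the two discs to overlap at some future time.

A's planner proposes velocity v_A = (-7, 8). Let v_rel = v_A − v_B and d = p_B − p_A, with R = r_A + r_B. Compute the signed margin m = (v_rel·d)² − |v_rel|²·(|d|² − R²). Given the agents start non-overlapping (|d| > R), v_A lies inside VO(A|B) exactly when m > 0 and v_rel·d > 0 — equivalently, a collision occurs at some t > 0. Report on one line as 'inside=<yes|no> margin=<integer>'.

d = (-7, 2),  |d|² = 53;  R = 3+1 = 4,  c = 53−4² = 37
v_rel = (-1, 0),  |v_rel|² = 1;  v_rel·d = (-1)·(-7) + (0)·(2) = 7
1·t² − 14·t + 37 = 0  ⇒  m = 7² − 1·37 = 12
m = 12 > 0,  v_rel·d = 7 > 0  ⇒  inside

inside=yes margin=12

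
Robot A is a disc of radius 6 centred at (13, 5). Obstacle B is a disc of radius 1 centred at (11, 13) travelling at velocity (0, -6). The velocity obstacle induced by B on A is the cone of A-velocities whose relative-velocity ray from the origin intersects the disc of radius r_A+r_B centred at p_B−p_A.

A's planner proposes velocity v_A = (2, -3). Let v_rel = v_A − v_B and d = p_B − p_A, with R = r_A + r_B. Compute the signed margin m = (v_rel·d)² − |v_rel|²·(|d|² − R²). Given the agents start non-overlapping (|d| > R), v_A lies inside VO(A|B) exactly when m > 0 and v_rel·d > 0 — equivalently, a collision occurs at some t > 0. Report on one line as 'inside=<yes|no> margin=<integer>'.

d = (-2, 8),  |d|² = 68;  R = 6+1 = 7,  c = 68−7² = 19
v_rel = (2, 3),  |v_rel|² = 13;  v_rel·d = (2)·(-2) + (3)·(8) = 20
13·t² − 40·t + 19 = 0  ⇒  m = 20² − 13·19 = 153
m = 153 > 0,  v_rel·d = 20 > 0  ⇒  inside

inside=yes margin=153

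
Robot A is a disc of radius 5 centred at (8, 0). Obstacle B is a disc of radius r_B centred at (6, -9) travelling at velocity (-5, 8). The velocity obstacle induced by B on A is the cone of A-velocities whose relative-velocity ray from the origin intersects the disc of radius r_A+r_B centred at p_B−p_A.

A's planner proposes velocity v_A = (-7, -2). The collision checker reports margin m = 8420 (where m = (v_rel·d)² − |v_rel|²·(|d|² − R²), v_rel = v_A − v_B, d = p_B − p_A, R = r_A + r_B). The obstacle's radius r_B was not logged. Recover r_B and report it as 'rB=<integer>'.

m = 8420
d = (-2, -9);  v_rel = (-2, -10),  |v_rel|² = 104
v_rel×d = (-2)·(-9) − (-10)·(-2) = -2
since m = R²·104 − (-2)²:  R² = (4 + 8420) / 104 = 81
R = √81 = 9  ⇒  r_B = 9 − 5 = 4

rB=4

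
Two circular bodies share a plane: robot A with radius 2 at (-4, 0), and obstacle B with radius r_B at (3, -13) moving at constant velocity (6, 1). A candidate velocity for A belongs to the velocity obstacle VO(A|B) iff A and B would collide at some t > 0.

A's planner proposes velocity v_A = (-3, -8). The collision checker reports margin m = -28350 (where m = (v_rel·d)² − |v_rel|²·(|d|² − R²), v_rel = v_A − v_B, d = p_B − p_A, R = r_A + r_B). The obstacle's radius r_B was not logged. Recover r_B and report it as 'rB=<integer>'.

m = -28350
d = (7, -13);  v_rel = (-9, -9),  |v_rel|² = 162
v_rel×d = (-9)·(-13) − (-9)·(7) = 180
since m = R²·162 − 180²:  R² = (32400 + -28350) / 162 = 25
R = √25 = 5  ⇒  r_B = 5 − 2 = 3

rB=3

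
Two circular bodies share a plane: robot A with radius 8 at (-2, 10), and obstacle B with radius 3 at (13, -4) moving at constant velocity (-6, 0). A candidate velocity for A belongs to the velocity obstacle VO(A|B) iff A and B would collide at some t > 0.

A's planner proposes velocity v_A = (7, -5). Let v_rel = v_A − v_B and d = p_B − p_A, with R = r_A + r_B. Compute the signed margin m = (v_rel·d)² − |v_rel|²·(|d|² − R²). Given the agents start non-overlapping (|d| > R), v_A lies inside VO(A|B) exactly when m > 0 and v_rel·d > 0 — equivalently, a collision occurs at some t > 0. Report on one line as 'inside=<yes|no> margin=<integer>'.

d = (15, -14),  |d|² = 421;  R = 8+3 = 11,  c = 421−11² = 300
v_rel = (13, -5),  |v_rel|² = 194;  v_rel·d = (13)·(15) + (-5)·(-14) = 265
194·t² − 530·t + 300 = 0  ⇒  m = 265² − 194·300 = 12025
m = 12025 > 0,  v_rel·d = 265 > 0  ⇒  inside

inside=yes margin=12025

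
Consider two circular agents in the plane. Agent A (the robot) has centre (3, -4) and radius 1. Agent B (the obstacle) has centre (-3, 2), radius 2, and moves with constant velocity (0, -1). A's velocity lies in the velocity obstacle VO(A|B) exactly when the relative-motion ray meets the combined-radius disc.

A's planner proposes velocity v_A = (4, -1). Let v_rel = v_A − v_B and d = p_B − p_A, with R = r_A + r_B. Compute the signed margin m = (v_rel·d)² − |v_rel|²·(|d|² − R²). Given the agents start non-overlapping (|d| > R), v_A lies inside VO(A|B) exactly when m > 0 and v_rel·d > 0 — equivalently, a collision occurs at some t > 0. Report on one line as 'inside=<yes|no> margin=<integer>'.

d = (-6, 6),  |d|² = 72;  R = 1+2 = 3,  c = 72−3² = 63
v_rel = (4, 0),  |v_rel|² = 16;  v_rel·d = (4)·(-6) + (0)·(6) = -24
16·t² + 48·t + 63 = 0  ⇒  m = (-24)² − 16·63 = -432
m = -432 < 0,  v_rel·d = -24 < 0  ⇒  outside

inside=no margin=-432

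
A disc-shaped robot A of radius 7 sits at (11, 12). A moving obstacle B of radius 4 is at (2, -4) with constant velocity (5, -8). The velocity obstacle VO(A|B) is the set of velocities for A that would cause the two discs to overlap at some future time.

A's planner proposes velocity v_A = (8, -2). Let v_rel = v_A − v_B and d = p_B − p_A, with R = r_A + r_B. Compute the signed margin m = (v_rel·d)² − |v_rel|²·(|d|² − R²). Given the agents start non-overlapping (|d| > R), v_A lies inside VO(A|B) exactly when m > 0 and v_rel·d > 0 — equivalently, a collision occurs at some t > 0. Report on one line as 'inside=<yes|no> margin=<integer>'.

d = (-9, -16),  |d|² = 337;  R = 7+4 = 11,  c = 337−11² = 216
v_rel = (3, 6),  |v_rel|² = 45;  v_rel·d = (3)·(-9) + (6)·(-16) = -123
45·t² + 246·t + 216 = 0  ⇒  m = (-123)² − 45·216 = 5409
m = 5409 > 0,  v_rel·d = -123 < 0  ⇒  outside

inside=no margin=5409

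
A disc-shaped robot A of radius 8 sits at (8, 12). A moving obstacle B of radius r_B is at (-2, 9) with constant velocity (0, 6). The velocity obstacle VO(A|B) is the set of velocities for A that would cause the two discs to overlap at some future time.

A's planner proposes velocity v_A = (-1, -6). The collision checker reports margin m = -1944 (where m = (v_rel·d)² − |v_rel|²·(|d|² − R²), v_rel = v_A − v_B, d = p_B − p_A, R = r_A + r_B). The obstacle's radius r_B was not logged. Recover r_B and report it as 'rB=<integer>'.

m = -1944
d = (-10, -3);  v_rel = (-1, -12),  |v_rel|² = 145
v_rel×d = (-1)·(-3) − (-12)·(-10) = -117
since m = R²·145 − (-117)²:  R² = (13689 + -1944) / 145 = 81
R = √81 = 9  ⇒  r_B = 9 − 8 = 1

rB=1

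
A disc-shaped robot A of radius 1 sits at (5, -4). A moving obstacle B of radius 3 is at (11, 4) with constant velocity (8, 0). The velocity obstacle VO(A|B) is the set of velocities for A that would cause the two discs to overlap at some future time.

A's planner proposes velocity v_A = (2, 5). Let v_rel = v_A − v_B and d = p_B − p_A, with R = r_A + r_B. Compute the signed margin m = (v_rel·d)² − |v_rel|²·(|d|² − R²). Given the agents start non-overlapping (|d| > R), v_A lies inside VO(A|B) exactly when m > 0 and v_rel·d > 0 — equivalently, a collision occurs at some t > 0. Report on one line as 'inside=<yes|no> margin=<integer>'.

d = (6, 8),  |d|² = 100;  R = 1+3 = 4,  c = 100−4² = 84
v_rel = (-6, 5),  |v_rel|² = 61;  v_rel·d = (-6)·(6) + (5)·(8) = 4
61·t² − 8·t + 84 = 0  ⇒  m = 4² − 61·84 = -5108
m = -5108 < 0,  v_rel·d = 4 > 0  ⇒  outside

inside=no margin=-5108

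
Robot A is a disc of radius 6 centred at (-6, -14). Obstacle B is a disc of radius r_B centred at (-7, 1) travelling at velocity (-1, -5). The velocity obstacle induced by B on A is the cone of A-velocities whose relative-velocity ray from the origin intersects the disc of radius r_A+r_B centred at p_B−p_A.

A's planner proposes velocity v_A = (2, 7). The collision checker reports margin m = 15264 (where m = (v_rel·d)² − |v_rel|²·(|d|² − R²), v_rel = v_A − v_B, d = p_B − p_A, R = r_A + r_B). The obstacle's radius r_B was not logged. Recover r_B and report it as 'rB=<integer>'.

m = 15264
d = (-1, 15);  v_rel = (3, 12),  |v_rel|² = 153
v_rel×d = (3)·(15) − (12)·(-1) = 57
since m = R²·153 − 57²:  R² = (3249 + 15264) / 153 = 121
R = √121 = 11  ⇒  r_B = 11 − 6 = 5

rB=5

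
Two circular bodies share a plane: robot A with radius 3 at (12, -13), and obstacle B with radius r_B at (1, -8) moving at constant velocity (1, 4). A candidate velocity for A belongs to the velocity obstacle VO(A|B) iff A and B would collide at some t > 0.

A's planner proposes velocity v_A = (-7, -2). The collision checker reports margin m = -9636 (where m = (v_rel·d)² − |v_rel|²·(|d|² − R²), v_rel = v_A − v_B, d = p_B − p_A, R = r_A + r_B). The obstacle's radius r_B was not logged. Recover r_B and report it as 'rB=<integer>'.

m = -9636
d = (-11, 5);  v_rel = (-8, -6),  |v_rel|² = 100
v_rel×d = (-8)·(5) − (-6)·(-11) = -106
since m = R²·100 − (-106)²:  R² = (11236 + -9636) / 100 = 16
R = √16 = 4  ⇒  r_B = 4 − 3 = 1

rB=1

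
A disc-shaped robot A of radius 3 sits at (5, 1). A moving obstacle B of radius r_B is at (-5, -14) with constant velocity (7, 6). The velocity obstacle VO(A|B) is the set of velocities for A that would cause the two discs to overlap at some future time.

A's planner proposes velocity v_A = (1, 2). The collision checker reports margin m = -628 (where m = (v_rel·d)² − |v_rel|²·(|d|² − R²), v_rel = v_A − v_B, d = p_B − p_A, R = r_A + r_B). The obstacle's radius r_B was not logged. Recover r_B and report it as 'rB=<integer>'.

m = -628
d = (-10, -15);  v_rel = (-6, -4),  |v_rel|² = 52
v_rel×d = (-6)·(-15) − (-4)·(-10) = 50
since m = R²·52 − 50²:  R² = (2500 + -628) / 52 = 36
R = √36 = 6  ⇒  r_B = 6 − 3 = 3

rB=3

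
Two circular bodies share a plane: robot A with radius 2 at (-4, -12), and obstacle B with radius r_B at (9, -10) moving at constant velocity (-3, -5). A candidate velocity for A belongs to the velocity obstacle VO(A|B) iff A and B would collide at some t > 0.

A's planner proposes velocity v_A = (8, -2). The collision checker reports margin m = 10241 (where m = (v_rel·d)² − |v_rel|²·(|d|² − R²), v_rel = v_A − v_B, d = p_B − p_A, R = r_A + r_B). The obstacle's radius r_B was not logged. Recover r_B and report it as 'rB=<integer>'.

m = 10241
d = (13, 2);  v_rel = (11, 3),  |v_rel|² = 130
v_rel×d = (11)·(2) − (3)·(13) = -17
since m = R²·130 − (-17)²:  R² = (289 + 10241) / 130 = 81
R = √81 = 9  ⇒  r_B = 9 − 2 = 7

rB=7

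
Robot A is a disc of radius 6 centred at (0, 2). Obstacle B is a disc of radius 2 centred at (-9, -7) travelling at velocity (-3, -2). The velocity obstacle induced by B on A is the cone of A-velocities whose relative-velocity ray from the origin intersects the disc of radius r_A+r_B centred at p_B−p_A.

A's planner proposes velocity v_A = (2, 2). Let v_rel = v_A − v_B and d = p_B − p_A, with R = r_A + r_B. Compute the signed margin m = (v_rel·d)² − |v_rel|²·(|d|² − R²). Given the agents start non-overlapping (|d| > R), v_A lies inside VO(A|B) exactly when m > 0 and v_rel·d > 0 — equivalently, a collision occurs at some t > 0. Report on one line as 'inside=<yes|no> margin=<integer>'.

d = (-9, -9),  |d|² = 162;  R = 6+2 = 8,  c = 162−8² = 98
v_rel = (5, 4),  |v_rel|² = 41;  v_rel·d = (5)·(-9) + (4)·(-9) = -81
41·t² + 162·t + 98 = 0  ⇒  m = (-81)² − 41·98 = 2543
m = 2543 > 0,  v_rel·d = -81 < 0  ⇒  outside

inside=no margin=2543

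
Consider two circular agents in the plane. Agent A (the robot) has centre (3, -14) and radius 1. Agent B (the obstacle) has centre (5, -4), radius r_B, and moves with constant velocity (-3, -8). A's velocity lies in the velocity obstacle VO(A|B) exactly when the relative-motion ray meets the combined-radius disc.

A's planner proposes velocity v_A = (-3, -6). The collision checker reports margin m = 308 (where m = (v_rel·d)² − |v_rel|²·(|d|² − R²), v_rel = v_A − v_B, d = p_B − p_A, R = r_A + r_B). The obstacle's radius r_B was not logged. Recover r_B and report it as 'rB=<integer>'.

m = 308
d = (2, 10);  v_rel = (0, 2),  |v_rel|² = 4
v_rel×d = (0)·(10) − (2)·(2) = -4
since m = R²·4 − (-4)²:  R² = (16 + 308) / 4 = 81
R = √81 = 9  ⇒  r_B = 9 − 1 = 8

rB=8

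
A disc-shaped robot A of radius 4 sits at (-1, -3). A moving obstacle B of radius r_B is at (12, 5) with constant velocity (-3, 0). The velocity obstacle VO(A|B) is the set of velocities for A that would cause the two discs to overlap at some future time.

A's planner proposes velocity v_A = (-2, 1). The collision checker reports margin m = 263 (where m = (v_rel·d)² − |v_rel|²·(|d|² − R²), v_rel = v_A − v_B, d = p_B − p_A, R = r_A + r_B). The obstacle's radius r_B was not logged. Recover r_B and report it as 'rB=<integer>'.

m = 263
d = (13, 8);  v_rel = (1, 1),  |v_rel|² = 2
v_rel×d = (1)·(8) − (1)·(13) = -5
since m = R²·2 − (-5)²:  R² = (25 + 263) / 2 = 144
R = √144 = 12  ⇒  r_B = 12 − 4 = 8

rB=8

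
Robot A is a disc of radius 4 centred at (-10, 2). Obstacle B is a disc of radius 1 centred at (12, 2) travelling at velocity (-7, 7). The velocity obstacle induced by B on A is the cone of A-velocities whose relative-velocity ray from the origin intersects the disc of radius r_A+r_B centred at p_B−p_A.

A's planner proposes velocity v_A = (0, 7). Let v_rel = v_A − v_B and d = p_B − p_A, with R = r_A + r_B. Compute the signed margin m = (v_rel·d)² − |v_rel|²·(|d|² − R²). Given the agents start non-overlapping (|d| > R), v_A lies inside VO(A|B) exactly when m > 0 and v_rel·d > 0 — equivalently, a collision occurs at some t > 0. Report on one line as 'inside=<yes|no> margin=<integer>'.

d = (22, 0),  |d|² = 484;  R = 4+1 = 5,  c = 484−5² = 459
v_rel = (7, 0),  |v_rel|² = 49;  v_rel·d = (7)·(22) + (0)·(0) = 154
49·t² − 308·t + 459 = 0  ⇒  m = 154² − 49·459 = 1225
m = 1225 > 0,  v_rel·d = 154 > 0  ⇒  inside

inside=yes margin=1225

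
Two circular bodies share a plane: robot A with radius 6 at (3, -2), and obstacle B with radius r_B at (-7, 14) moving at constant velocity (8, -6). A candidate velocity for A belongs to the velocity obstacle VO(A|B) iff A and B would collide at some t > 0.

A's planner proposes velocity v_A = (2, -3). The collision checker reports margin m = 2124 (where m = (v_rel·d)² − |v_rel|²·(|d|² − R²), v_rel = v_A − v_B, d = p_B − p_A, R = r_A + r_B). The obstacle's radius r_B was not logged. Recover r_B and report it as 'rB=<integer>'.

m = 2124
d = (-10, 16);  v_rel = (-6, 3),  |v_rel|² = 45
v_rel×d = (-6)·(16) − (3)·(-10) = -66
since m = R²·45 − (-66)²:  R² = (4356 + 2124) / 45 = 144
R = √144 = 12  ⇒  r_B = 12 − 6 = 6

rB=6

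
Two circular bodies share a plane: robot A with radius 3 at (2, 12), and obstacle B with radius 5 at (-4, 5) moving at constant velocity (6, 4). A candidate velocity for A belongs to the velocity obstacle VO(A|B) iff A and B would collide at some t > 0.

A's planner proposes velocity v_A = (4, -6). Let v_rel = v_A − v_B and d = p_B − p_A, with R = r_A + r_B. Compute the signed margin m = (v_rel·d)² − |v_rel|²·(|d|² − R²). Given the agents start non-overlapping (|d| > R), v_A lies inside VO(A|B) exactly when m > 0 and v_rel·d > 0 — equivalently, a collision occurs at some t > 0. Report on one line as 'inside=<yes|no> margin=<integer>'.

d = (-6, -7),  |d|² = 85;  R = 3+5 = 8,  c = 85−8² = 21
v_rel = (-2, -10),  |v_rel|² = 104;  v_rel·d = (-2)·(-6) + (-10)·(-7) = 82
104·t² − 164·t + 21 = 0  ⇒  m = 82² − 104·21 = 4540
m = 4540 > 0,  v_rel·d = 82 > 0  ⇒  inside

inside=yes margin=4540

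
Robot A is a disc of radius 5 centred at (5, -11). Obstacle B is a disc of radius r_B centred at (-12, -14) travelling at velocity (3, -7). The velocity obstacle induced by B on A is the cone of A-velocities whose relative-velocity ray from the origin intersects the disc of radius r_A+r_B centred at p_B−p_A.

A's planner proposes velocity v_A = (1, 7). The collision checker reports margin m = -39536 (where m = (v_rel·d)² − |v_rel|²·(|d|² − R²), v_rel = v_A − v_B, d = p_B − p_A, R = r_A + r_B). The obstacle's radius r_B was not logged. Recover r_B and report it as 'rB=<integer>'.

m = -39536
d = (-17, -3);  v_rel = (-2, 14),  |v_rel|² = 200
v_rel×d = (-2)·(-3) − (14)·(-17) = 244
since m = R²·200 − 244²:  R² = (59536 + -39536) / 200 = 100
R = √100 = 10  ⇒  r_B = 10 − 5 = 5

rB=5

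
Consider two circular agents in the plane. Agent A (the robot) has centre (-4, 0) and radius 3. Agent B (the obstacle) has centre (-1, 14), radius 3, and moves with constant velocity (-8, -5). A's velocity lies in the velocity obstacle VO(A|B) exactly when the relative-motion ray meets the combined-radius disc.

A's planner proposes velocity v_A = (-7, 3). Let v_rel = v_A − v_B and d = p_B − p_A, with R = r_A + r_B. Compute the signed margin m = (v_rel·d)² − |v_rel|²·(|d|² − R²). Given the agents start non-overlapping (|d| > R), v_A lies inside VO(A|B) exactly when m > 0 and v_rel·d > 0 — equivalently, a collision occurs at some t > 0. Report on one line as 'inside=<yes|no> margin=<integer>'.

d = (3, 14),  |d|² = 205;  R = 3+3 = 6,  c = 205−6² = 169
v_rel = (1, 8),  |v_rel|² = 65;  v_rel·d = (1)·(3) + (8)·(14) = 115
65·t² − 230·t + 169 = 0  ⇒  m = 115² − 65·169 = 2240
m = 2240 > 0,  v_rel·d = 115 > 0  ⇒  inside

inside=yes margin=2240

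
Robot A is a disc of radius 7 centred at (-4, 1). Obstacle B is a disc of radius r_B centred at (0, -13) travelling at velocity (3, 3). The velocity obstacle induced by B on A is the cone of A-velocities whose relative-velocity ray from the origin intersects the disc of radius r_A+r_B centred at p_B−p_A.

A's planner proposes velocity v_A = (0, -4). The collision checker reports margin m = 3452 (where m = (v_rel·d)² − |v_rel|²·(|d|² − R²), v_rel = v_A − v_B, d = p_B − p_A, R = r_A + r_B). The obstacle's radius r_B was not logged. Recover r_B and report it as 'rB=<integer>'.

m = 3452
d = (4, -14);  v_rel = (-3, -7),  |v_rel|² = 58
v_rel×d = (-3)·(-14) − (-7)·(4) = 70
since m = R²·58 − 70²:  R² = (4900 + 3452) / 58 = 144
R = √144 = 12  ⇒  r_B = 12 − 7 = 5

rB=5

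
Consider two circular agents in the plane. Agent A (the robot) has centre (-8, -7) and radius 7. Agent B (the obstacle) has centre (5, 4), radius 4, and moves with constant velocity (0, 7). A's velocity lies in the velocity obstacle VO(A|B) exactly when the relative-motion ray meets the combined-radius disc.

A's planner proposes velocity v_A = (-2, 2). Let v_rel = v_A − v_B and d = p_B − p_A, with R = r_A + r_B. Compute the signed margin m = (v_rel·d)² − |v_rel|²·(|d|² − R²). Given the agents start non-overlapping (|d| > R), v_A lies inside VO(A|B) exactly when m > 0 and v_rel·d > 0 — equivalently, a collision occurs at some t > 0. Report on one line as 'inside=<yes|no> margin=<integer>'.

d = (13, 11),  |d|² = 290;  R = 7+4 = 11,  c = 290−11² = 169
v_rel = (-2, -5),  |v_rel|² = 29;  v_rel·d = (-2)·(13) + (-5)·(11) = -81
29·t² + 162·t + 169 = 0  ⇒  m = (-81)² − 29·169 = 1660
m = 1660 > 0,  v_rel·d = -81 < 0  ⇒  outside

inside=no margin=1660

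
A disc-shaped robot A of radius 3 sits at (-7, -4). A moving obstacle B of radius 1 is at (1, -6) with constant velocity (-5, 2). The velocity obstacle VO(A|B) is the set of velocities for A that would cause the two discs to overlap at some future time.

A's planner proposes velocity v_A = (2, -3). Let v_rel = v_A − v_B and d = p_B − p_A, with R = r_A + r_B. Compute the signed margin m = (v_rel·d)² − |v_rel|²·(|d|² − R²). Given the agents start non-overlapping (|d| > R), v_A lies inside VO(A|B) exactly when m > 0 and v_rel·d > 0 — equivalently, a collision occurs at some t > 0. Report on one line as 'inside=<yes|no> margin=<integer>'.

d = (8, -2),  |d|² = 68;  R = 3+1 = 4,  c = 68−4² = 52
v_rel = (7, -5),  |v_rel|² = 74;  v_rel·d = (7)·(8) + (-5)·(-2) = 66
74·t² − 132·t + 52 = 0  ⇒  m = 66² − 74·52 = 508
m = 508 > 0,  v_rel·d = 66 > 0  ⇒  inside

inside=yes margin=508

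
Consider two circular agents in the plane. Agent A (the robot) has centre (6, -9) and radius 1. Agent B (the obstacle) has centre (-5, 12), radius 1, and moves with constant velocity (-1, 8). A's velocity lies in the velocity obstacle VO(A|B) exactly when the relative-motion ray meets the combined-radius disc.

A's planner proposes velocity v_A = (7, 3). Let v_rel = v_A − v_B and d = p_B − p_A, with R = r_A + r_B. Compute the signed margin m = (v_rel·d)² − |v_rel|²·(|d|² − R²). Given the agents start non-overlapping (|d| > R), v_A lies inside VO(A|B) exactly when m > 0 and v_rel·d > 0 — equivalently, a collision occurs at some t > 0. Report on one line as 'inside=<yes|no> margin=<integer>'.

d = (-11, 21),  |d|² = 562;  R = 1+1 = 2,  c = 562−2² = 558
v_rel = (8, -5),  |v_rel|² = 89;  v_rel·d = (8)·(-11) + (-5)·(21) = -193
89·t² + 386·t + 558 = 0  ⇒  m = (-193)² − 89·558 = -12413
m = -12413 < 0,  v_rel·d = -193 < 0  ⇒  outside

inside=no margin=-12413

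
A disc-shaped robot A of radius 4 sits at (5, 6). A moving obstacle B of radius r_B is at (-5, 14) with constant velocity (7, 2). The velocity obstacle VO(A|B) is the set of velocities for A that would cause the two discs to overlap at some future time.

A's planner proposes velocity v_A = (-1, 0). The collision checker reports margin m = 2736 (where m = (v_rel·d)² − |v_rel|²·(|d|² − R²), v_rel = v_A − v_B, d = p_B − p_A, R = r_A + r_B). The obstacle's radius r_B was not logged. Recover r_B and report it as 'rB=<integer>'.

m = 2736
d = (-10, 8);  v_rel = (-8, -2),  |v_rel|² = 68
v_rel×d = (-8)·(8) − (-2)·(-10) = -84
since m = R²·68 − (-84)²:  R² = (7056 + 2736) / 68 = 144
R = √144 = 12  ⇒  r_B = 12 − 4 = 8

rB=8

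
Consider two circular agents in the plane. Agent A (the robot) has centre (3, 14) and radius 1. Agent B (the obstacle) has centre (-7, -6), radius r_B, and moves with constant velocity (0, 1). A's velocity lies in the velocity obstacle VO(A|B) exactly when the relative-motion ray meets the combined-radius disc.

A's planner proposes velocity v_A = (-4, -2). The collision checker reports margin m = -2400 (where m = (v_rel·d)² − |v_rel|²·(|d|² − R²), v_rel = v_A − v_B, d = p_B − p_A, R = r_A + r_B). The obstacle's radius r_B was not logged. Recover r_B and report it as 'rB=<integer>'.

m = -2400
d = (-10, -20);  v_rel = (-4, -3),  |v_rel|² = 25
v_rel×d = (-4)·(-20) − (-3)·(-10) = 50
since m = R²·25 − 50²:  R² = (2500 + -2400) / 25 = 4
R = √4 = 2  ⇒  r_B = 2 − 1 = 1

rB=1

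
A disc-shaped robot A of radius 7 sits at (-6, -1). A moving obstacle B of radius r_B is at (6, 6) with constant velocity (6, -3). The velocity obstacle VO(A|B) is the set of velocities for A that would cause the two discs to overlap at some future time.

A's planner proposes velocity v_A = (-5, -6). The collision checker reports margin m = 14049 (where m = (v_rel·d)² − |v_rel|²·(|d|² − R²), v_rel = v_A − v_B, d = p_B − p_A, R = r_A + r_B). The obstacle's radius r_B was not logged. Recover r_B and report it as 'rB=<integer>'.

m = 14049
d = (12, 7);  v_rel = (-11, -3),  |v_rel|² = 130
v_rel×d = (-11)·(7) − (-3)·(12) = -41
since m = R²·130 − (-41)²:  R² = (1681 + 14049) / 130 = 121
R = √121 = 11  ⇒  r_B = 11 − 7 = 4

rB=4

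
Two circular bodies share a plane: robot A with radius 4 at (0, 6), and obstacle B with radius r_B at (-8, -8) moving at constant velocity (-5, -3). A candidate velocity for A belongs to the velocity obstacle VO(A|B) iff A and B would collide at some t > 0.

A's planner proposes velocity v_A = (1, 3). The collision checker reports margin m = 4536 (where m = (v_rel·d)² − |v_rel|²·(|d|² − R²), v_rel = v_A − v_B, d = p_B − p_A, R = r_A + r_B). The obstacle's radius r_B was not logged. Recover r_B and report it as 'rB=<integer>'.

m = 4536
d = (-8, -14);  v_rel = (6, 6),  |v_rel|² = 72
v_rel×d = (6)·(-14) − (6)·(-8) = -36
since m = R²·72 − (-36)²:  R² = (1296 + 4536) / 72 = 81
R = √81 = 9  ⇒  r_B = 9 − 4 = 5

rB=5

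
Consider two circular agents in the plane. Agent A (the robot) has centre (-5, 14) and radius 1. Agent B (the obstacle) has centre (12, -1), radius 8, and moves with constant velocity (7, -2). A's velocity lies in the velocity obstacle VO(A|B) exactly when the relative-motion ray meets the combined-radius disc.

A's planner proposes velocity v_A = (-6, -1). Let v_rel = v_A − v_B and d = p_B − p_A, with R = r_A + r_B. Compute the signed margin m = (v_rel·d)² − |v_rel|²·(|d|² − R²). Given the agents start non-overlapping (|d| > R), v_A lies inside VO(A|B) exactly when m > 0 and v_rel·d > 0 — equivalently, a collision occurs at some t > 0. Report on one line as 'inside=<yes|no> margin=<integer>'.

d = (17, -15),  |d|² = 514;  R = 1+8 = 9,  c = 514−9² = 433
v_rel = (-13, 1),  |v_rel|² = 170;  v_rel·d = (-13)·(17) + (1)·(-15) = -236
170·t² + 472·t + 433 = 0  ⇒  m = (-236)² − 170·433 = -17914
m = -17914 < 0,  v_rel·d = -236 < 0  ⇒  outside

inside=no margin=-17914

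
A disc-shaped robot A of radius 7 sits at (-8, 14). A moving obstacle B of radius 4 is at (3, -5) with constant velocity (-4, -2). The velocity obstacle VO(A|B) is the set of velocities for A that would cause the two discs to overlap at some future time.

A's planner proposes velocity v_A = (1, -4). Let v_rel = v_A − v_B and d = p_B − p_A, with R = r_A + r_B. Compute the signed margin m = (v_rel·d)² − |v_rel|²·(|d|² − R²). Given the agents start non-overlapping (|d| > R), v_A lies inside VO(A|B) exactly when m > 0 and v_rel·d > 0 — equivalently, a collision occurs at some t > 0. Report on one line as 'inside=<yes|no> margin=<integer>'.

d = (11, -19),  |d|² = 482;  R = 7+4 = 11,  c = 482−11² = 361
v_rel = (5, -2),  |v_rel|² = 29;  v_rel·d = (5)·(11) + (-2)·(-19) = 93
29·t² − 186·t + 361 = 0  ⇒  m = 93² − 29·361 = -1820
m = -1820 < 0,  v_rel·d = 93 > 0  ⇒  outside

inside=no margin=-1820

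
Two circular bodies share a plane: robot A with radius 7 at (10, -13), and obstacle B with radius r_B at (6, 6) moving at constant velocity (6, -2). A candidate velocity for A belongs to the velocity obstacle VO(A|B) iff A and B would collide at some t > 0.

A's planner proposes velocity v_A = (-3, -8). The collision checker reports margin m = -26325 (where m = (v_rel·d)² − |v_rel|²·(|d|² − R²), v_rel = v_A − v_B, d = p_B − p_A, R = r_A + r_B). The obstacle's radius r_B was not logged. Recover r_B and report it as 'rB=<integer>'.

m = -26325
d = (-4, 19);  v_rel = (-9, -6),  |v_rel|² = 117
v_rel×d = (-9)·(19) − (-6)·(-4) = -195
since m = R²·117 − (-195)²:  R² = (38025 + -26325) / 117 = 100
R = √100 = 10  ⇒  r_B = 10 − 7 = 3

rB=3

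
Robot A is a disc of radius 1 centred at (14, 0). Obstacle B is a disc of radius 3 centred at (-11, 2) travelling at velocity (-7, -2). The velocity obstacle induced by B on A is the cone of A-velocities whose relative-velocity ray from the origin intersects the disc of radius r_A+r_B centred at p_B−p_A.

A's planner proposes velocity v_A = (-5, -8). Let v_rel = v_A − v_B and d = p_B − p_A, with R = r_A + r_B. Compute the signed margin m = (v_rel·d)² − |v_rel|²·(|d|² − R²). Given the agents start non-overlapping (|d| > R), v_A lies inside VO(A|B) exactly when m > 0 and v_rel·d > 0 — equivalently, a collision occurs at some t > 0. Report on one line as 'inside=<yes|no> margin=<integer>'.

d = (-25, 2),  |d|² = 629;  R = 1+3 = 4,  c = 629−4² = 613
v_rel = (2, -6),  |v_rel|² = 40;  v_rel·d = (2)·(-25) + (-6)·(2) = -62
40·t² + 124·t + 613 = 0  ⇒  m = (-62)² − 40·613 = -20676
m = -20676 < 0,  v_rel·d = -62 < 0  ⇒  outside

inside=no margin=-20676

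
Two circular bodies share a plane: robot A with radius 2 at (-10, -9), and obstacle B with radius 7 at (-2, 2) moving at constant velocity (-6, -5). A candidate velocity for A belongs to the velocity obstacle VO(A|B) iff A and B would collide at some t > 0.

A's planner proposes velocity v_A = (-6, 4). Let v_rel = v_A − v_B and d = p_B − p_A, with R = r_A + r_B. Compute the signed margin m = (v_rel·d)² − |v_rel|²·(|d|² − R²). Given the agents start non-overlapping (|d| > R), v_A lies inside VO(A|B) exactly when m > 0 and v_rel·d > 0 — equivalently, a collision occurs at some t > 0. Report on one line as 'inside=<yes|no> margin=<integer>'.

d = (8, 11),  |d|² = 185;  R = 2+7 = 9,  c = 185−9² = 104
v_rel = (0, 9),  |v_rel|² = 81;  v_rel·d = (0)·(8) + (9)·(11) = 99
81·t² − 198·t + 104 = 0  ⇒  m = 99² − 81·104 = 1377
m = 1377 > 0,  v_rel·d = 99 > 0  ⇒  inside

inside=yes margin=1377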